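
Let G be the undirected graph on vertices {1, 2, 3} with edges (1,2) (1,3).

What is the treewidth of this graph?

A width-1 tree decomposition is:
Bags: B1 = {1, 3}  B2 = {1, 2}
Tree: B1–B2
Every bag has size at most 2, so the width is 2 − 1 = 1 and tw(G) ≤ 1. Since G has at least one edge (e.g. 3–1), it is not an edgeless graph, so tw(G) ≥ 1. Hence tw(G) = 1 exactly.

1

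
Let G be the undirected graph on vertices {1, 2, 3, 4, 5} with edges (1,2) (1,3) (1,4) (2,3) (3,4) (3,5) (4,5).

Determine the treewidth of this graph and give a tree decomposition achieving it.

Treewidth 2.
One optimal decomposition is:
Bags: B1 = {1, 3, 4}  B2 = {3, 4, 5}  B3 = {1, 2, 3}
Tree: B1–B2, B1–B3

Every bag has size at most 3, so the width is 3 − 1 = 2 and tw(G) ≤ 2. Conversely, {1, 2, 3} is a clique of size 3, and the vertices of any clique must share a bag in every tree decomposition; so some bag has ≥ 3 vertices and tw(G) ≥ 2. Combining the bounds, tw(G) = 2.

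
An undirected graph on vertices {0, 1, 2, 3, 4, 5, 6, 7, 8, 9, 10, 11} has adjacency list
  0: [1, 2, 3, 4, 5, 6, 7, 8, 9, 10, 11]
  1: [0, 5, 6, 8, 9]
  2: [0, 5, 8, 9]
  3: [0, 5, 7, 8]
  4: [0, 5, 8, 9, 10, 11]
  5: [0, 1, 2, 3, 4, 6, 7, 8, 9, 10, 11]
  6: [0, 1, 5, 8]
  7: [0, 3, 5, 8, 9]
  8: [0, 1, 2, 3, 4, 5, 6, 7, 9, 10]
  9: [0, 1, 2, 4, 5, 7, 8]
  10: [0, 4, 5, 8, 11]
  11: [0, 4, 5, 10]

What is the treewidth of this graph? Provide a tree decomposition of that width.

Treewidth 4.
One such decomposition:
Bags: B1 = {0, 5, 7, 8, 9}  B2 = {0, 3, 5, 7, 8}  B3 = {0, 1, 5, 8, 9}  B4 = {0, 4, 5, 8, 9}  B5 = {0, 4, 5, 8, 10}  B6 = {0, 2, 5, 8, 9}  B7 = {0, 4, 5, 10, 11}  B8 = {0, 1, 5, 6, 8}
Tree: B1–B2, B1–B3, B1–B4, B4–B5, B1–B6, B5–B7, B3–B8

The largest bag has 5 vertices, giving width 4; this decomposition certifies tw(G) ≤ 4. Conversely, {0, 1, 5, 8, 9} is a clique of size 5, and the vertices of any clique must share a bag in every tree decomposition; so some bag has ≥ 5 vertices and tw(G) ≥ 4. Combining the bounds, tw(G) = 4.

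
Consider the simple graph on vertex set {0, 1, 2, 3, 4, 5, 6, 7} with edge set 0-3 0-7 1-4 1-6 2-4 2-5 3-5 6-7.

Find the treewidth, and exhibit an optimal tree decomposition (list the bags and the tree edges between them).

Each bag holds 3 vertices, so the decomposition has width 2, which upper-bounds the treewidth. For the lower bound, G contains the cycle 5–2–4–1–6–7–0–3–5, so G is not a forest; only forests have treewidth ≤ 1, hence tw(G) ≥ 2. Hence tw(G) = 2 exactly.

Treewidth 2.
One such decomposition:
Bags: B1 = {2, 4, 5}  B2 = {1, 4, 5}  B3 = {1, 5, 6}  B4 = {5, 6, 7}  B5 = {0, 5, 7}  B6 = {0, 3, 5}
Tree: B1–B2, B2–B3, B3–B4, B4–B5, B5–B6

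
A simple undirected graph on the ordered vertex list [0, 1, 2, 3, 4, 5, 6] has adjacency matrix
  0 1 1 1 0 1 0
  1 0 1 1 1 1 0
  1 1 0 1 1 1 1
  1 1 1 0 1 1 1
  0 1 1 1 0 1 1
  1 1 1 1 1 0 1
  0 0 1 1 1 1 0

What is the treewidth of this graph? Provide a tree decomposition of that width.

Treewidth 4.
Bags: B1 = {1, 2, 3, 4, 5}  B2 = {2, 3, 4, 5, 6}  B3 = {0, 1, 2, 3, 5}
Tree: B1–B2, B1–B3

The largest bag has 5 vertices, giving width 4; this decomposition certifies tw(G) ≤ 4. Conversely, {0, 1, 2, 3, 5} is a clique of size 5, and the vertices of any clique must share a bag in every tree decomposition; so some bag has ≥ 5 vertices and tw(G) ≥ 4. The upper and lower bounds meet at 4, so that is the treewidth.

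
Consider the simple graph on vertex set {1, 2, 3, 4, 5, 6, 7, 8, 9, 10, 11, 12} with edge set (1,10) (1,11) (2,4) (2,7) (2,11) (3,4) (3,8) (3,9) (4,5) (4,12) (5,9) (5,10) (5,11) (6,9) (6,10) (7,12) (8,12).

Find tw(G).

A width-3 tree decomposition is:
Bags: B1 = {1, 6, 9, 10}  B2 = {1, 5, 9, 10}  B3 = {1, 5, 9, 11}  B4 = {3, 5, 9, 11}  B5 = {3, 4, 5, 11}  B6 = {2, 3, 4, 11}  B7 = {2, 3, 4, 8}  B8 = {2, 4, 8, 12}  B9 = {2, 7, 8, 12}
Tree: B1–B2, B2–B3, B3–B4, B4–B5, B5–B6, B6–B7, B7–B8, B8–B9
Each bag holds 4 vertices, so the decomposition has width 3, which upper-bounds the treewidth. For the lower bound: the 4 vertex sets {1,6,10}, {9}, {5}, {2,3,4,11} are disjoint, each induces a connected subgraph, and every pair is joined by at least one edge of G. Contracting each set to a single vertex therefore yields K_{4} as a minor, and since treewidth is minor-monotone, tw(G) ≥ tw(K_{4}) = 3. Combining the bounds, tw(G) = 3.

3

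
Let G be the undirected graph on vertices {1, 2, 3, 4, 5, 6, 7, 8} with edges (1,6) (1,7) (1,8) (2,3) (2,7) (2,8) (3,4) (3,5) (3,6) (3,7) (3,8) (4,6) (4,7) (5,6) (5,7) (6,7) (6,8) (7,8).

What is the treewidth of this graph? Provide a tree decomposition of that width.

The largest bag has 4 vertices, giving width 3; this decomposition certifies tw(G) ≤ 3. For the lower bound, the 4 vertices {1, 6, 7, 8} are pairwise adjacent, and any tree decomposition puts a clique entirely inside one bag — forcing width ≥ 3. Hence tw(G) = 3 exactly.

Treewidth 3.
One optimal decomposition is:
Bags: B1 = {3, 6, 7, 8}  B2 = {1, 6, 7, 8}  B3 = {3, 4, 6, 7}  B4 = {2, 3, 7, 8}  B5 = {3, 5, 6, 7}
Tree: B1–B2, B1–B3, B1–B4, B1–B5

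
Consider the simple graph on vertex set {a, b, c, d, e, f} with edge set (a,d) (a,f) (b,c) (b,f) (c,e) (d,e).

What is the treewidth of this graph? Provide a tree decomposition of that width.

Treewidth 2.
One such decomposition:
Bags: B1 = {c, d, e}  B2 = {b, c, d}  B3 = {b, d, f}  B4 = {a, d, f}
Tree: B1–B2, B2–B3, B3–B4

Every bag has size at most 3, so the width is 3 − 1 = 2 and tw(G) ≤ 2. The edges d–e–c–b–f–a–d form a cycle, so G is not a tree and its treewidth is at least 2. The upper and lower bounds meet at 2, so that is the treewidth.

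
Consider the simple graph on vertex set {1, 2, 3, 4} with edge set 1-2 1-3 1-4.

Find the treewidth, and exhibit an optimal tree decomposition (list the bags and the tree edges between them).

Each bag holds 2 vertices, so the decomposition has width 1, which upper-bounds the treewidth. Any graph with an edge has treewidth ≥ 1, and G has the edge 1–2. Therefore the treewidth is 1.

Treewidth 1.
One such decomposition:
Bags: B1 = {1, 2}  B2 = {1, 4}  B3 = {1, 3}
Tree: B1–B2, B2–B3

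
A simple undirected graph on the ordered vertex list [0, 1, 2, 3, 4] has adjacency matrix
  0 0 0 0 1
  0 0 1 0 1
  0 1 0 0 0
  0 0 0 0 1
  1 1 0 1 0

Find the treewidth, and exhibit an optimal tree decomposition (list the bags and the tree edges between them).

Every bag has size at most 2, so the width is 2 − 1 = 1 and tw(G) ≤ 1. Any graph with an edge has treewidth ≥ 1, and G has the edge 2–1. Combining the bounds, tw(G) = 1.

Treewidth 1.
One optimal decomposition is:
Bags: B1 = {1, 2}  B2 = {1, 4}  B3 = {3, 4}  B4 = {0, 4}
Tree: B1–B2, B2–B3, B2–B4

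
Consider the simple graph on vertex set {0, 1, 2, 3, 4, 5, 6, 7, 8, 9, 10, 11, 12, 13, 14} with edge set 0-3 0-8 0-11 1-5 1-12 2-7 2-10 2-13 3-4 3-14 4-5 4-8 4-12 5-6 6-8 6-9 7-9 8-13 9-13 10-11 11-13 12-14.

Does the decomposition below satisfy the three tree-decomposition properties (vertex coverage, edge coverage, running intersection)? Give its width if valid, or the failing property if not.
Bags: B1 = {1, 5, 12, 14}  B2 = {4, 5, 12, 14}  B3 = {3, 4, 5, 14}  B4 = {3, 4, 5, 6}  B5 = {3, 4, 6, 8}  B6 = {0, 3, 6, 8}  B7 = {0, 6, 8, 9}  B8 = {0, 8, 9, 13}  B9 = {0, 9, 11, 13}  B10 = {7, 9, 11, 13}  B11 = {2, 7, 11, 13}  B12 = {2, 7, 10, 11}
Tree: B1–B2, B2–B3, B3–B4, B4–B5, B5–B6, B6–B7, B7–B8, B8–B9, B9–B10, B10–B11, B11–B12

Yes; width 3.

Checking the three conditions: (i) the bags cover all of {0, 1, 2, 3, 4, 5, 6, 7, 8, 9, 10, 11, 12, 13, 14}; (ii) for each edge, some bag contains both endpoints; (iii) the bags containing any fixed vertex form a subtree. All hold, so the decomposition is valid with width 4 − 1 = 3.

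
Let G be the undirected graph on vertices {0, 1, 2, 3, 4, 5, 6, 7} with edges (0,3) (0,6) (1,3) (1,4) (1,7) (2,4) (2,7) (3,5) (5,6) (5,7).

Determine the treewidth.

2

A width-2 tree decomposition is:
Bags: B1 = {2, 4, 7}  B2 = {1, 4, 7}  B3 = {1, 5, 7}  B4 = {1, 3, 5}  B5 = {3, 5, 6}  B6 = {0, 3, 6}
Tree: B1–B2, B2–B3, B3–B4, B4–B5, B5–B6
Every bag has size at most 3, so the width is 3 − 1 = 2 and tw(G) ≤ 2. For the lower bound, G contains the cycle 2–4–1–7–2, so G is not a forest; only forests have treewidth ≤ 1, hence tw(G) ≥ 2. Therefore the treewidth is 2.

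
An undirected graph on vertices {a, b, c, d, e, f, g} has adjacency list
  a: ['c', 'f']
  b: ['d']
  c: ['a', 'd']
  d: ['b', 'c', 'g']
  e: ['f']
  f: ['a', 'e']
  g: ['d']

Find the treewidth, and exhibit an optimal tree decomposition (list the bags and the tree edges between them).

Treewidth 1.
One such decomposition:
Bags: B1 = {a, c}  B2 = {c, d}  B3 = {a, f}  B4 = {e, f}  B5 = {b, d}  B6 = {d, g}
Tree: B1–B2, B1–B3, B3–B4, B2–B5, B5–B6

Every bag has size at most 2, so the width is 2 − 1 = 1 and tw(G) ≤ 1. G has an edge, so its treewidth is at least 1. The upper and lower bounds meet at 1, so that is the treewidth.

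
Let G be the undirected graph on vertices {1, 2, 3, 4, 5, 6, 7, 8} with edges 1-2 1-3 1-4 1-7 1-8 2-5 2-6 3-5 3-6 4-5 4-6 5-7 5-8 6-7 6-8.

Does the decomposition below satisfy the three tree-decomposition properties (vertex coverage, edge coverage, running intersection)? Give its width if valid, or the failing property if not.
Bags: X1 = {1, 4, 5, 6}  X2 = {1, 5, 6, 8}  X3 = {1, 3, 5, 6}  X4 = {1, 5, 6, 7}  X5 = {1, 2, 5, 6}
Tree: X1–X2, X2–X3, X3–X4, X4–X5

Yes; width 3.

Every vertex of G appears in some bag (union = {1, 2, 3, 4, 5, 6, 7, 8}); every edge is covered by a bag; and for each vertex v the set of bags containing v is connected in the bag tree. The decomposition is therefore valid. The largest bag has 4 vertices, so the width is 3.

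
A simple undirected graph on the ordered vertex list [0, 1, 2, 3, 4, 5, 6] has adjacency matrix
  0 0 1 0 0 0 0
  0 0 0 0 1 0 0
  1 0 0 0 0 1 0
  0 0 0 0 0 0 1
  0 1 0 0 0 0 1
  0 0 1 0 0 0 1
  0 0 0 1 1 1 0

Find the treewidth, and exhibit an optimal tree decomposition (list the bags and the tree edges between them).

Treewidth 1.
One such decomposition:
Bags: B1 = {3, 6}  B2 = {5, 6}  B3 = {4, 6}  B4 = {2, 5}  B5 = {0, 2}  B6 = {1, 4}
Tree: B1–B2, B1–B3, B2–B4, B4–B5, B3–B6

Every bag has size at most 2, so the width is 2 − 1 = 1 and tw(G) ≤ 1. G has an edge, so its treewidth is at least 1. Therefore the treewidth is 1.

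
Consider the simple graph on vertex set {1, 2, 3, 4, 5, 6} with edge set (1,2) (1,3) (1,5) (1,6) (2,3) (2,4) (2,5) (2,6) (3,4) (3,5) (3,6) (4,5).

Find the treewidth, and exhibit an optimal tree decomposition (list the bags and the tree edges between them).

Every bag has size at most 4, so the width is 4 − 1 = 3 and tw(G) ≤ 3. Conversely, {1, 2, 3, 5} is a clique of size 4, and the vertices of any clique must share a bag in every tree decomposition; so some bag has ≥ 4 vertices and tw(G) ≥ 3. Hence tw(G) = 3 exactly.

Treewidth 3.
Bags: B1 = {1, 2, 3, 5}  B2 = {1, 2, 3, 6}  B3 = {2, 3, 4, 5}
Tree: B1–B2, B1–B3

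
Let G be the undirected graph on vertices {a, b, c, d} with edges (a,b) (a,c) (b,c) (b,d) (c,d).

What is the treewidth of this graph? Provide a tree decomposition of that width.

Treewidth 2.
One optimal decomposition is:
Bags: B1 = {a, b, c}  B2 = {b, c, d}
Tree: B1–B2

Each bag holds 3 vertices, so the decomposition has width 2, which upper-bounds the treewidth. For the lower bound, the 3 vertices {b, c, d} are pairwise adjacent, and any tree decomposition puts a clique entirely inside one bag — forcing width ≥ 2. Therefore the treewidth is 2.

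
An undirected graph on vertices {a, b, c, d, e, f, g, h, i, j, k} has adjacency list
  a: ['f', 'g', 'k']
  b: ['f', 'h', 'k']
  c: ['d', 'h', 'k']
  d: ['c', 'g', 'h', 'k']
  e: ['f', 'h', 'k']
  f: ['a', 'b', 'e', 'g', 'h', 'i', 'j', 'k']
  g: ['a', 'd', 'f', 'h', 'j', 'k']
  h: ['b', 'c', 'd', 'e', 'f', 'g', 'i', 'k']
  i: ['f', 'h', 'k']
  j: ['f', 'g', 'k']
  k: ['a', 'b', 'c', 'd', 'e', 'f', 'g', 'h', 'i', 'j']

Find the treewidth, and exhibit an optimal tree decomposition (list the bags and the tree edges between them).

Treewidth 3.
One optimal decomposition is:
Bags: B1 = {d, g, h, k}  B2 = {f, g, h, k}  B3 = {e, f, h, k}  B4 = {c, d, h, k}  B5 = {b, f, h, k}  B6 = {f, h, i, k}  B7 = {f, g, j, k}  B8 = {a, f, g, k}
Tree: B1–B2, B2–B3, B1–B4, B2–B5, B3–B6, B2–B7, B2–B8

Every bag has size at most 4, so the width is 4 − 1 = 3 and tw(G) ≤ 3. For the lower bound, the 4 vertices {d, g, h, k} are pairwise adjacent, and any tree decomposition puts a clique entirely inside one bag — forcing width ≥ 3. Hence tw(G) = 3 exactly.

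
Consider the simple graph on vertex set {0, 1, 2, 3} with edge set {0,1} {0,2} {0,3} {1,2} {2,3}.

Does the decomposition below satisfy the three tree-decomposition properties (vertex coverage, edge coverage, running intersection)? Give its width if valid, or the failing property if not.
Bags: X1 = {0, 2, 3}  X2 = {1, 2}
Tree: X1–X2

No — edge (0,1) lies in no bag.

A tree decomposition must satisfy three properties: every vertex lies in some bag; for every edge, both endpoints lie together in some bag; and for every vertex, the bags containing it form a connected subtree. Here edge (0,1) lies in no bag, so the decomposition is invalid.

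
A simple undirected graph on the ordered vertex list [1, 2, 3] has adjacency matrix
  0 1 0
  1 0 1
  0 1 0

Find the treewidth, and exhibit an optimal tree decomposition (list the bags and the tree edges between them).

Treewidth 1.
One such decomposition:
Bags: B1 = {1, 2}  B2 = {2, 3}
Tree: B1–B2

Every bag has size at most 2, so the width is 2 − 1 = 1 and tw(G) ≤ 1. Since G has at least one edge (e.g. 2–1), it is not an edgeless graph, so tw(G) ≥ 1. The upper and lower bounds meet at 1, so that is the treewidth.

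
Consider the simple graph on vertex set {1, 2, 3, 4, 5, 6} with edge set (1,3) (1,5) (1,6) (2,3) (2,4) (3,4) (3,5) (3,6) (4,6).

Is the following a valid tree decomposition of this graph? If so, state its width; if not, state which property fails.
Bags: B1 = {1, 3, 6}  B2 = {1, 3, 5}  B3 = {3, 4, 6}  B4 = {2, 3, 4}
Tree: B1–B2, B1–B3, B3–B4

Yes; width 2.

Vertex coverage: the bags together contain {1, 2, 3, 4, 5, 6}, the full vertex set. Edge coverage: each edge of G has both endpoints in at least one bag. Running intersection: for every vertex, the bags containing it form a connected subtree. All three properties hold, so this is a valid tree decomposition of width max|bag| − 1 = 2, and hence tw(G) ≤ 2.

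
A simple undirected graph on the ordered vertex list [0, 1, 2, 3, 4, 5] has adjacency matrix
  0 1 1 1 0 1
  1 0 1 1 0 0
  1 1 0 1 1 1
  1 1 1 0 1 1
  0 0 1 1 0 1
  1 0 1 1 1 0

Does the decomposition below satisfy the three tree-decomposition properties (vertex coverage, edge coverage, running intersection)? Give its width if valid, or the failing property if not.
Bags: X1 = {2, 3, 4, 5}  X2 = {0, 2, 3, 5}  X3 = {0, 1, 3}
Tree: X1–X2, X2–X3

No — edge (2,1) lies in no bag.

A tree decomposition must satisfy three properties: every vertex lies in some bag; for every edge, both endpoints lie together in some bag; and for every vertex, the bags containing it form a connected subtree. Here edge (2,1) lies in no bag, so the decomposition is invalid.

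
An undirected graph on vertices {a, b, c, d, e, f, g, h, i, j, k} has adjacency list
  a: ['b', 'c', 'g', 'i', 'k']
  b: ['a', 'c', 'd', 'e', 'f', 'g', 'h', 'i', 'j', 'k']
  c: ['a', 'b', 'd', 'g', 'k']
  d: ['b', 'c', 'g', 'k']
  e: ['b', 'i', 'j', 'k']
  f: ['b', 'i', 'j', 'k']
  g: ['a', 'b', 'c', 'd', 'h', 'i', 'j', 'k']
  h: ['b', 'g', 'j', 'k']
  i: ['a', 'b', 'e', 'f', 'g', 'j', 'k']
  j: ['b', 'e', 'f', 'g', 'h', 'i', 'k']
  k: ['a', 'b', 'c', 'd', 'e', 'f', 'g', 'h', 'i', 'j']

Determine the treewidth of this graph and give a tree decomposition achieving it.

Every bag has size at most 5, so the width is 5 − 1 = 4 and tw(G) ≤ 4. On the other hand G contains the 5-clique {b, c, d, g, k}. A clique must lie in a single bag of any decomposition, so no decomposition can have width below 4. Therefore the treewidth is 4.

Treewidth 4.
One optimal decomposition is:
Bags: B1 = {a, b, g, i, k}  B2 = {a, b, c, g, k}  B3 = {b, g, i, j, k}  B4 = {b, f, i, j, k}  B5 = {b, c, d, g, k}  B6 = {b, e, i, j, k}  B7 = {b, g, h, j, k}
Tree: B1–B2, B1–B3, B3–B4, B2–B5, B4–B6, B3–B7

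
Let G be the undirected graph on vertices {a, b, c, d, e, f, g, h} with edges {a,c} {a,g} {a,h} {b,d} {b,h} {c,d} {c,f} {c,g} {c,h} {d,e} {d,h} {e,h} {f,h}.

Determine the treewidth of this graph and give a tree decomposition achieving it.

Treewidth 2.
One such decomposition:
Bags: B1 = {d, e, h}  B2 = {b, d, h}  B3 = {c, d, h}  B4 = {a, c, h}  B5 = {a, c, g}  B6 = {c, f, h}
Tree: B1–B2, B1–B3, B3–B4, B4–B5, B3–B6

The largest bag has 3 vertices, giving width 2; this decomposition certifies tw(G) ≤ 2. On the other hand G contains the 3-clique {a, c, g}. A clique must lie in a single bag of any decomposition, so no decomposition can have width below 2. Combining the bounds, tw(G) = 2.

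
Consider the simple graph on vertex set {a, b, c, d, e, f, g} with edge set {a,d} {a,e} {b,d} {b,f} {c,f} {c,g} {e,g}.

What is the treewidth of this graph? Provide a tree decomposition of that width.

Treewidth 2.
One optimal decomposition is:
Bags: B1 = {a, e, g}  B2 = {a, d, g}  B3 = {b, d, g}  B4 = {b, f, g}  B5 = {c, f, g}
Tree: B1–B2, B2–B3, B3–B4, B4–B5

Every bag has size at most 3, so the width is 3 − 1 = 2 and tw(G) ≤ 2. Since g–e–a–d–b–f–c–g is a cycle in G, G is not acyclic. Forests are exactly the graphs of treewidth ≤ 1, so tw(G) ≥ 2. Hence tw(G) = 2 exactly.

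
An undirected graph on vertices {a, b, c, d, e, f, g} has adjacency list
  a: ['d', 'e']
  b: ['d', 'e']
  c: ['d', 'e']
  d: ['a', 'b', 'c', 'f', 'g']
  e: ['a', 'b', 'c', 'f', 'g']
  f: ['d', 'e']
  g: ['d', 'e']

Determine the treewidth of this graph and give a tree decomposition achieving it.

Treewidth 2.
One such decomposition:
Bags: B1 = {c, d, e}  B2 = {a, d, e}  B3 = {b, d, e}  B4 = {d, e, f}  B5 = {d, e, g}
Tree: B1–B2, B2–B3, B3–B4, B4–B5

Each bag holds 3 vertices, so the decomposition has width 2, which upper-bounds the treewidth. The edges e–c–d–a–e form a cycle, so G is not a tree and its treewidth is at least 2. Therefore the treewidth is 2.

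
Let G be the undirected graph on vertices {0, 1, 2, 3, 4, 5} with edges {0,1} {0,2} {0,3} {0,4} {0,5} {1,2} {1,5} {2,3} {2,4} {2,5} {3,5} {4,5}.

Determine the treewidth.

3

A width-3 tree decomposition is:
Bags: B1 = {0, 2, 4, 5}  B2 = {0, 2, 3, 5}  B3 = {0, 1, 2, 5}
Tree: B1–B2, B2–B3
The largest bag has 4 vertices, giving width 3; this decomposition certifies tw(G) ≤ 3. For the lower bound, the 4 vertices {0, 1, 2, 5} are pairwise adjacent, and any tree decomposition puts a clique entirely inside one bag — forcing width ≥ 3. Hence tw(G) = 3 exactly.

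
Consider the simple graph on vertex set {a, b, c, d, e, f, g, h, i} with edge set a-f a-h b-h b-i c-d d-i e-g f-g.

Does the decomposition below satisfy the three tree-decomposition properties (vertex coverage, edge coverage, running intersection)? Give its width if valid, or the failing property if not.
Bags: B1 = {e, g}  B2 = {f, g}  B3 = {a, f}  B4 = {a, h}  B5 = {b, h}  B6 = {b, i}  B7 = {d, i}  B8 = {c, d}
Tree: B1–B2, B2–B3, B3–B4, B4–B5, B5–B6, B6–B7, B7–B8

Yes; width 1.

Vertex coverage: the bags together contain {a, b, c, d, e, f, g, h, i}, the full vertex set. Edge coverage: each edge of G has both endpoints in at least one bag. Running intersection: for every vertex, the bags containing it form a connected subtree. All three properties hold, so this is a valid tree decomposition of width max|bag| − 1 = 1, and hence tw(G) ≤ 1.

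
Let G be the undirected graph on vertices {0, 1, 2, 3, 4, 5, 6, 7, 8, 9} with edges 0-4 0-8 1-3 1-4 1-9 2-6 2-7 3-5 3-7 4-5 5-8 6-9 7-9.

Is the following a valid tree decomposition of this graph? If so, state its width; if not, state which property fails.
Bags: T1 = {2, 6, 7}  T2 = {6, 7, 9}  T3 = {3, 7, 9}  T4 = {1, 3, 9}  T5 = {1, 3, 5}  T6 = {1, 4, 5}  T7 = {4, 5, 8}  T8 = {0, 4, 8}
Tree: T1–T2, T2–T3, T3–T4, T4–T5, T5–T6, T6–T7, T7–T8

Yes; width 2.

Every vertex of G appears in some bag (union = {0, 1, 2, 3, 4, 5, 6, 7, 8, 9}); every edge is covered by a bag; and for each vertex v the set of bags containing v is connected in the bag tree. The decomposition is therefore valid. The largest bag has 3 vertices, so the width is 2.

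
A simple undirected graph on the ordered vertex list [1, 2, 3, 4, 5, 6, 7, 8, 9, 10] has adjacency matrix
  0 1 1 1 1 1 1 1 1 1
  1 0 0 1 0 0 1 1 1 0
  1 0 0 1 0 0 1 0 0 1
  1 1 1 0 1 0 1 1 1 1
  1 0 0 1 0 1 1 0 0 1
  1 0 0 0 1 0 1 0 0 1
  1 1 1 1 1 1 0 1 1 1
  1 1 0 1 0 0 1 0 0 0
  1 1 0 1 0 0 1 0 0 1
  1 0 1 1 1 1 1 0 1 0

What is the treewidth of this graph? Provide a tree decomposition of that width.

The largest bag has 5 vertices, giving width 4; this decomposition certifies tw(G) ≤ 4. Conversely, {1, 2, 4, 7, 8} is a clique of size 5, and the vertices of any clique must share a bag in every tree decomposition; so some bag has ≥ 5 vertices and tw(G) ≥ 4. Therefore the treewidth is 4.

Treewidth 4.
One such decomposition:
Bags: B1 = {1, 3, 4, 7, 10}  B2 = {1, 4, 5, 7, 10}  B3 = {1, 5, 6, 7, 10}  B4 = {1, 4, 7, 9, 10}  B5 = {1, 2, 4, 7, 9}  B6 = {1, 2, 4, 7, 8}
Tree: B1–B2, B2–B3, B2–B4, B4–B5, B5–B6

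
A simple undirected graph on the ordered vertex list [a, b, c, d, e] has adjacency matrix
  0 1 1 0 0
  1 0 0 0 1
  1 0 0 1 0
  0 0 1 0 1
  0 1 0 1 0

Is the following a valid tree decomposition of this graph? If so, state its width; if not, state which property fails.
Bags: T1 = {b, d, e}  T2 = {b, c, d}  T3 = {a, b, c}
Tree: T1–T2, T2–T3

Every vertex of G appears in some bag (union = {a, b, c, d, e}); every edge is covered by a bag; and for each vertex v the set of bags containing v is connected in the bag tree. The decomposition is therefore valid. The largest bag has 3 vertices, so the width is 2.

Yes; width 2.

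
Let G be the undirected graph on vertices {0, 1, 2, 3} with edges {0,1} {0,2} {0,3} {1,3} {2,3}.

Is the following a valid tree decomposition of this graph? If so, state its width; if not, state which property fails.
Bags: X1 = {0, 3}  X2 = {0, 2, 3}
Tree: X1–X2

No — vertex 1 appears in no bag.

A tree decomposition must satisfy three properties: every vertex lies in some bag; for every edge, both endpoints lie together in some bag; and for every vertex, the bags containing it form a connected subtree. Here vertex 1 appears in no bag, so the decomposition is invalid.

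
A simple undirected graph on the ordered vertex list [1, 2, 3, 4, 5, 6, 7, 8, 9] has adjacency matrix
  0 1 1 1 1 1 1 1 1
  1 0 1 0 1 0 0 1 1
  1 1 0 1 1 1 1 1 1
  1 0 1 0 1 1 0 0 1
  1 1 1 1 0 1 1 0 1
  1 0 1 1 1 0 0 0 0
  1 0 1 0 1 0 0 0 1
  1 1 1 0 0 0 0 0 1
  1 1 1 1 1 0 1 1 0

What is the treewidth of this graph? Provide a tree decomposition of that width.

The largest bag has 5 vertices, giving width 4; this decomposition certifies tw(G) ≤ 4. On the other hand G contains the 5-clique {1, 2, 3, 8, 9}. A clique must lie in a single bag of any decomposition, so no decomposition can have width below 4. Therefore the treewidth is 4.

Treewidth 4.
Bags: B1 = {1, 3, 4, 5, 9}  B2 = {1, 2, 3, 5, 9}  B3 = {1, 3, 5, 7, 9}  B4 = {1, 3, 4, 5, 6}  B5 = {1, 2, 3, 8, 9}
Tree: B1–B2, B1–B3, B1–B4, B2–B5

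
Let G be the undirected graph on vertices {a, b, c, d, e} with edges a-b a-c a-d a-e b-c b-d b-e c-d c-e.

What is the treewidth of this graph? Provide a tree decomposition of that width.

Treewidth 3.
One such decomposition:
Bags: B1 = {a, b, c, e}  B2 = {a, b, c, d}
Tree: B1–B2

The largest bag has 4 vertices, giving width 3; this decomposition certifies tw(G) ≤ 3. For the lower bound, the 4 vertices {a, b, c, d} are pairwise adjacent, and any tree decomposition puts a clique entirely inside one bag — forcing width ≥ 3. Therefore the treewidth is 3.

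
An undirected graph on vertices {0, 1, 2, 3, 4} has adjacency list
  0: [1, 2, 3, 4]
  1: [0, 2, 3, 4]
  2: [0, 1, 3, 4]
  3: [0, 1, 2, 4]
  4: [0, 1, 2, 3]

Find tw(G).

A width-4 tree decomposition is:
Bags: B1 = {0, 1, 2, 3, 4}
Tree: (single bag)
A single bag containing all 5 vertices is trivially a valid decomposition of width 4. Conversely, {0, 1, 2, 3, 4} is a clique of size 5, and the vertices of any clique must share a bag in every tree decomposition; so some bag has ≥ 5 vertices and tw(G) ≥ 4. The upper and lower bounds meet at 4, so that is the treewidth.

4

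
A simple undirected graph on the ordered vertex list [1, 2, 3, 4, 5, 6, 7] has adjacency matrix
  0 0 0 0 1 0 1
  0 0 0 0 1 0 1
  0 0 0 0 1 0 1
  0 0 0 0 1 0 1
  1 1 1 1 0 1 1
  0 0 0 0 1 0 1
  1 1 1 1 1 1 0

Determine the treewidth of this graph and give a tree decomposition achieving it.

Treewidth 2.
One such decomposition:
Bags: B1 = {5, 6, 7}  B2 = {2, 5, 7}  B3 = {1, 5, 7}  B4 = {3, 5, 7}  B5 = {4, 5, 7}
Tree: B1–B2, B2–B3, B2–B4, B2–B5

Each bag holds 3 vertices, so the decomposition has width 2, which upper-bounds the treewidth. For the lower bound, the 3 vertices {1, 5, 7} are pairwise adjacent, and any tree decomposition puts a clique entirely inside one bag — forcing width ≥ 2. Hence tw(G) = 2 exactly.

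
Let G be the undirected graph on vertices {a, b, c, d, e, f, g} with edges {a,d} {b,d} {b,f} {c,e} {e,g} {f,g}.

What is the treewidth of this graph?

1

A width-1 tree decomposition is:
Bags: B1 = {c, e}  B2 = {e, g}  B3 = {f, g}  B4 = {b, f}  B5 = {b, d}  B6 = {a, d}
Tree: B1–B2, B2–B3, B3–B4, B4–B5, B5–B6
Every bag has size at most 2, so the width is 2 − 1 = 1 and tw(G) ≤ 1. G has an edge, so its treewidth is at least 1. Combining the bounds, tw(G) = 1.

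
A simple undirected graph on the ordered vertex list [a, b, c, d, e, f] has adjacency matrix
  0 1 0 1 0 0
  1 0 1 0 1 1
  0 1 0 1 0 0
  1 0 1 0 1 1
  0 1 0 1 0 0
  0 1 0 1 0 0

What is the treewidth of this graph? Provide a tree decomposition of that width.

Treewidth 2.
One such decomposition:
Bags: B1 = {a, b, d}  B2 = {b, c, d}  B3 = {b, d, f}  B4 = {b, d, e}
Tree: B1–B2, B2–B3, B3–B4

Each bag holds 3 vertices, so the decomposition has width 2, which upper-bounds the treewidth. Since d–a–b–c–d is a cycle in G, G is not acyclic. Forests are exactly the graphs of treewidth ≤ 1, so tw(G) ≥ 2. The upper and lower bounds meet at 2, so that is the treewidth.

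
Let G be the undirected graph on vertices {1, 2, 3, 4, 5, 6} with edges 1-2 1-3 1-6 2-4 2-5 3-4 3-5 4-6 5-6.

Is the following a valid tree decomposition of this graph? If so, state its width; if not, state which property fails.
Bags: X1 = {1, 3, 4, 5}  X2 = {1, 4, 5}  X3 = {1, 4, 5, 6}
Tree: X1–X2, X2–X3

A tree decomposition must satisfy three properties: every vertex lies in some bag; for every edge, both endpoints lie together in some bag; and for every vertex, the bags containing it form a connected subtree. Here vertex 2 appears in no bag, so the decomposition is invalid.

No — vertex 2 appears in no bag.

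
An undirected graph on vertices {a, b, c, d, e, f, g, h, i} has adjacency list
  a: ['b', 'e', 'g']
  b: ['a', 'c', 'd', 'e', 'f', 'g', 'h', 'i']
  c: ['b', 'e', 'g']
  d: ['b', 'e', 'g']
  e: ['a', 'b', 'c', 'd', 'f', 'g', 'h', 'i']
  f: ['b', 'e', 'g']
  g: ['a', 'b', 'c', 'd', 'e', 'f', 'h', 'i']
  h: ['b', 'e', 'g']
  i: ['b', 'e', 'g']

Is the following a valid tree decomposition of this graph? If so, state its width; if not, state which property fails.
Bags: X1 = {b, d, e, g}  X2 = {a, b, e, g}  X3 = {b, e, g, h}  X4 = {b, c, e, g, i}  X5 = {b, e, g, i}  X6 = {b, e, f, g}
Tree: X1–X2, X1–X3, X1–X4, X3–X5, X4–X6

No — bags containing vertex i are not connected in the tree.

A tree decomposition must satisfy three properties: every vertex lies in some bag; for every edge, both endpoints lie together in some bag; and for every vertex, the bags containing it form a connected subtree. Here bags containing vertex i are not connected in the tree, so the decomposition is invalid.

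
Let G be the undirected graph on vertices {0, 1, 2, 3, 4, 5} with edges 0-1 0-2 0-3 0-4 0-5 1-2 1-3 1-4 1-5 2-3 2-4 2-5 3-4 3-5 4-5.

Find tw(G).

A width-5 tree decomposition is:
Bags: B1 = {0, 1, 2, 3, 4, 5}
Tree: (single bag)
A single bag containing all 6 vertices is trivially a valid decomposition of width 5. Conversely, {0, 1, 2, 3, 4, 5} is a clique of size 6, and the vertices of any clique must share a bag in every tree decomposition; so some bag has ≥ 6 vertices and tw(G) ≥ 5. Therefore the treewidth is 5.

5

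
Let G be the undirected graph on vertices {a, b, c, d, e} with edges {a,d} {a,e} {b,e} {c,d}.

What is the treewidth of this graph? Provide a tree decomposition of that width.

Treewidth 1.
One optimal decomposition is:
Bags: B1 = {c, d}  B2 = {a, d}  B3 = {a, e}  B4 = {b, e}
Tree: B1–B2, B2–B3, B3–B4

Every bag has size at most 2, so the width is 2 − 1 = 1 and tw(G) ≤ 1. Since G has at least one edge (e.g. c–d), it is not an edgeless graph, so tw(G) ≥ 1. Therefore the treewidth is 1.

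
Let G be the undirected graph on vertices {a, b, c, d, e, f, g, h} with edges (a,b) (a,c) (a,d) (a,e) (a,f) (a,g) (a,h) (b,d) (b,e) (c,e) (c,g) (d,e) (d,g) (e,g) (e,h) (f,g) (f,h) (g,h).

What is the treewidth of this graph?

A width-3 tree decomposition is:
Bags: B1 = {a, e, g, h}  B2 = {a, d, e, g}  B3 = {a, c, e, g}  B4 = {a, b, d, e}  B5 = {a, f, g, h}
Tree: B1–B2, B1–B3, B2–B4, B1–B5
Every bag has size at most 4, so the width is 4 − 1 = 3 and tw(G) ≤ 3. For the lower bound, the 4 vertices {a, d, e, g} are pairwise adjacent, and any tree decomposition puts a clique entirely inside one bag — forcing width ≥ 3. Therefore the treewidth is 3.

3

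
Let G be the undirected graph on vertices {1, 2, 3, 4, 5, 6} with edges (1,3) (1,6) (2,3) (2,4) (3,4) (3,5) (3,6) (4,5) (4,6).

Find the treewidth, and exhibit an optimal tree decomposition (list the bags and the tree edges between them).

Treewidth 2.
One such decomposition:
Bags: B1 = {3, 4, 6}  B2 = {1, 3, 6}  B3 = {2, 3, 4}  B4 = {3, 4, 5}
Tree: B1–B2, B1–B3, B3–B4

Every bag has size at most 3, so the width is 3 − 1 = 2 and tw(G) ≤ 2. Conversely, {1, 3, 6} is a clique of size 3, and the vertices of any clique must share a bag in every tree decomposition; so some bag has ≥ 3 vertices and tw(G) ≥ 2. Therefore the treewidth is 2.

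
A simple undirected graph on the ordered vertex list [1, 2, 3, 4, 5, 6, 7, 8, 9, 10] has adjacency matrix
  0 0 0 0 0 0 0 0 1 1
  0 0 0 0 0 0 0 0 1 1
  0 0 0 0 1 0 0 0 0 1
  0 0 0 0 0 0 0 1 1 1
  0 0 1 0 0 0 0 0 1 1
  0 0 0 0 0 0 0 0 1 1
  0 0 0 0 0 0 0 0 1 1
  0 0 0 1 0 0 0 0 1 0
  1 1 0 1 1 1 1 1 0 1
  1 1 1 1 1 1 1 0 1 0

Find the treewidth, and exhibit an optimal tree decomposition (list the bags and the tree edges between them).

Every bag has size at most 3, so the width is 3 − 1 = 2 and tw(G) ≤ 2. On the other hand G contains the 3-clique {4, 8, 9}. A clique must lie in a single bag of any decomposition, so no decomposition can have width below 2. Therefore the treewidth is 2.

Treewidth 2.
Bags: B1 = {5, 9, 10}  B2 = {6, 9, 10}  B3 = {3, 5, 10}  B4 = {4, 9, 10}  B5 = {1, 9, 10}  B6 = {2, 9, 10}  B7 = {7, 9, 10}  B8 = {4, 8, 9}
Tree: B1–B2, B1–B3, B2–B4, B4–B5, B1–B6, B1–B7, B4–B8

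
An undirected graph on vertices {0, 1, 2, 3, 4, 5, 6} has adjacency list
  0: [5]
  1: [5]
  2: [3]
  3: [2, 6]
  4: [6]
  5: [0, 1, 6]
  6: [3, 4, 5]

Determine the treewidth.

A width-1 tree decomposition is:
Bags: B1 = {5, 6}  B2 = {3, 6}  B3 = {1, 5}  B4 = {2, 3}  B5 = {4, 6}  B6 = {0, 5}
Tree: B1–B2, B1–B3, B2–B4, B1–B5, B1–B6
The largest bag has 2 vertices, giving width 1; this decomposition certifies tw(G) ≤ 1. G has an edge, so its treewidth is at least 1. Therefore the treewidth is 1.

1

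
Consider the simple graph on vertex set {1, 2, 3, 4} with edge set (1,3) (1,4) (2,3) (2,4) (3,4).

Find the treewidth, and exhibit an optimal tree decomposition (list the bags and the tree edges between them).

Every bag has size at most 3, so the width is 3 − 1 = 2 and tw(G) ≤ 2. On the other hand G contains the 3-clique {1, 3, 4}. A clique must lie in a single bag of any decomposition, so no decomposition can have width below 2. Therefore the treewidth is 2.

Treewidth 2.
One optimal decomposition is:
Bags: B1 = {2, 3, 4}  B2 = {1, 3, 4}
Tree: B1–B2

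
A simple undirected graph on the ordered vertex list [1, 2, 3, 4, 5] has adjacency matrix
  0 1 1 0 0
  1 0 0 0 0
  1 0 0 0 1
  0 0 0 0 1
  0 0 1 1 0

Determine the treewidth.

1

A width-1 tree decomposition is:
Bags: B1 = {4, 5}  B2 = {3, 5}  B3 = {1, 3}  B4 = {1, 2}
Tree: B1–B2, B2–B3, B3–B4
Every bag has size at most 2, so the width is 2 − 1 = 1 and tw(G) ≤ 1. G has an edge, so its treewidth is at least 1. The upper and lower bounds meet at 1, so that is the treewidth.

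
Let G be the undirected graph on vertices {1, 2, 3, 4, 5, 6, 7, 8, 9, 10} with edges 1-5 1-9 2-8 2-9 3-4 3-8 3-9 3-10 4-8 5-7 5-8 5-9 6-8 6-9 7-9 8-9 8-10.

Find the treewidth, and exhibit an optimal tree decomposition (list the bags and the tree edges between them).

Treewidth 2.
Bags: B1 = {5, 8, 9}  B2 = {1, 5, 9}  B3 = {6, 8, 9}  B4 = {5, 7, 9}  B5 = {3, 8, 9}  B6 = {3, 4, 8}  B7 = {3, 8, 10}  B8 = {2, 8, 9}
Tree: B1–B2, B1–B3, B2–B4, B1–B5, B5–B6, B5–B7, B1–B8

The largest bag has 3 vertices, giving width 2; this decomposition certifies tw(G) ≤ 2. Conversely, {2, 8, 9} is a clique of size 3, and the vertices of any clique must share a bag in every tree decomposition; so some bag has ≥ 3 vertices and tw(G) ≥ 2. The upper and lower bounds meet at 2, so that is the treewidth.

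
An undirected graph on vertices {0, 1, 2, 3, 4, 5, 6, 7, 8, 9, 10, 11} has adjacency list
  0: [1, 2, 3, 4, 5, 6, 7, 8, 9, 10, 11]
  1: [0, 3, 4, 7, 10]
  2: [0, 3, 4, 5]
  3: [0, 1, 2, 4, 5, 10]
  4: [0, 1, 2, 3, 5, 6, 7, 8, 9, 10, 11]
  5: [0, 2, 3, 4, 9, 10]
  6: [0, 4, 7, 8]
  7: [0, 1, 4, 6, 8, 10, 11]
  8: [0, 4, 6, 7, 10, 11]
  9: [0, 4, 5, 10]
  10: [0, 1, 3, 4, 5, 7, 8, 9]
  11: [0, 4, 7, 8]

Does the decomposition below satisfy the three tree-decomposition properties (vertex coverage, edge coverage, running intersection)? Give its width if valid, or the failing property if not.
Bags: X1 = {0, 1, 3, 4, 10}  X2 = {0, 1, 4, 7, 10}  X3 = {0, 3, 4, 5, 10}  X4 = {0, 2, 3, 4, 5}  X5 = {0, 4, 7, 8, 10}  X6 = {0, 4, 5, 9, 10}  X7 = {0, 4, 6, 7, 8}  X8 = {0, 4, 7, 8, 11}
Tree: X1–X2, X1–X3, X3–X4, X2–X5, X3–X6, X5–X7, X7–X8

Yes; width 4.

Every vertex of G appears in some bag (union = {0, 1, 2, 3, 4, 5, 6, 7, 8, 9, 10, 11}); every edge is covered by a bag; and for each vertex v the set of bags containing v is connected in the bag tree. The decomposition is therefore valid. The largest bag has 5 vertices, so the width is 4.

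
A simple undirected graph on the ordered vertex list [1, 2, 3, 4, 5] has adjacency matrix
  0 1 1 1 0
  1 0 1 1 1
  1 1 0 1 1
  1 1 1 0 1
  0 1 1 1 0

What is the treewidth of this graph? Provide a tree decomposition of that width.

Every bag has size at most 4, so the width is 4 − 1 = 3 and tw(G) ≤ 3. On the other hand G contains the 4-clique {1, 2, 3, 4}. A clique must lie in a single bag of any decomposition, so no decomposition can have width below 3. Hence tw(G) = 3 exactly.

Treewidth 3.
One optimal decomposition is:
Bags: B1 = {2, 3, 4, 5}  B2 = {1, 2, 3, 4}
Tree: B1–B2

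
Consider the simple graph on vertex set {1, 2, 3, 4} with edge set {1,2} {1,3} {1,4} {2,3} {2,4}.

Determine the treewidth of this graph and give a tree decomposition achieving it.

Each bag holds 3 vertices, so the decomposition has width 2, which upper-bounds the treewidth. Conversely, {1, 2, 3} is a clique of size 3, and the vertices of any clique must share a bag in every tree decomposition; so some bag has ≥ 3 vertices and tw(G) ≥ 2. Therefore the treewidth is 2.

Treewidth 2.
One such decomposition:
Bags: B1 = {1, 2, 3}  B2 = {1, 2, 4}
Tree: B1–B2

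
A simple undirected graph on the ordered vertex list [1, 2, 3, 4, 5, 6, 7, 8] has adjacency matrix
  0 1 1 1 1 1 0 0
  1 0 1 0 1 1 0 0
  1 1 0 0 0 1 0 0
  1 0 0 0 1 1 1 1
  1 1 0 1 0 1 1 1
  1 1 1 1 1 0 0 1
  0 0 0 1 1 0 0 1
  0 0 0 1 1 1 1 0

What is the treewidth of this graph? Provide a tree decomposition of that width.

Each bag holds 4 vertices, so the decomposition has width 3, which upper-bounds the treewidth. Conversely, {1, 2, 3, 6} is a clique of size 4, and the vertices of any clique must share a bag in every tree decomposition; so some bag has ≥ 4 vertices and tw(G) ≥ 3. Combining the bounds, tw(G) = 3.

Treewidth 3.
One optimal decomposition is:
Bags: B1 = {4, 5, 6, 8}  B2 = {1, 4, 5, 6}  B3 = {1, 2, 5, 6}  B4 = {4, 5, 7, 8}  B5 = {1, 2, 3, 6}
Tree: B1–B2, B2–B3, B1–B4, B3–B5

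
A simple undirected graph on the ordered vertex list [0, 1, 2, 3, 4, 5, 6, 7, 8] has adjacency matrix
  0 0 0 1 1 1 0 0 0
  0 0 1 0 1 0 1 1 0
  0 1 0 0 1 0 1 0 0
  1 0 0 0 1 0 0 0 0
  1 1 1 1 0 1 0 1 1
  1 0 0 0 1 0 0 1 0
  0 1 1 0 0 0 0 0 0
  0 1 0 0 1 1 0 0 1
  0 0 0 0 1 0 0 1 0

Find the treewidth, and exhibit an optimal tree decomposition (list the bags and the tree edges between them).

The largest bag has 3 vertices, giving width 2; this decomposition certifies tw(G) ≤ 2. Conversely, {0, 3, 4} is a clique of size 3, and the vertices of any clique must share a bag in every tree decomposition; so some bag has ≥ 3 vertices and tw(G) ≥ 2. The upper and lower bounds meet at 2, so that is the treewidth.

Treewidth 2.
One such decomposition:
Bags: B1 = {1, 4, 7}  B2 = {1, 2, 4}  B3 = {1, 2, 6}  B4 = {4, 5, 7}  B5 = {4, 7, 8}  B6 = {0, 4, 5}  B7 = {0, 3, 4}
Tree: B1–B2, B2–B3, B1–B4, B4–B5, B4–B6, B6–B7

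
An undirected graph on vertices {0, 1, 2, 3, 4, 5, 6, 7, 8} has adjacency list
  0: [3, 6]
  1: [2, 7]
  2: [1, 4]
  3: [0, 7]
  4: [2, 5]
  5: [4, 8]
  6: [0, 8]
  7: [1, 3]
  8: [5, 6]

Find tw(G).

A width-2 tree decomposition is:
Bags: B1 = {1, 2, 4}  B2 = {1, 4, 5}  B3 = {1, 5, 8}  B4 = {1, 6, 8}  B5 = {0, 1, 6}  B6 = {0, 1, 3}  B7 = {1, 3, 7}
Tree: B1–B2, B2–B3, B3–B4, B4–B5, B5–B6, B6–B7
Each bag holds 3 vertices, so the decomposition has width 2, which upper-bounds the treewidth. The edges 1–2–4–5–8–6–0–3–7–1 form a cycle, so G is not a tree and its treewidth is at least 2. Combining the bounds, tw(G) = 2.

2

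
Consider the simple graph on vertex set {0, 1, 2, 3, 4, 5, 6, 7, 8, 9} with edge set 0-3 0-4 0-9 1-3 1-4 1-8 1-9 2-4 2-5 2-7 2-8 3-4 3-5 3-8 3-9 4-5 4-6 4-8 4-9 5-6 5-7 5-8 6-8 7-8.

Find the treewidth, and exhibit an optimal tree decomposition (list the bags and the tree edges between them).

Each bag holds 4 vertices, so the decomposition has width 3, which upper-bounds the treewidth. On the other hand G contains the 4-clique {2, 4, 5, 8}. A clique must lie in a single bag of any decomposition, so no decomposition can have width below 3. Combining the bounds, tw(G) = 3.

Treewidth 3.
One such decomposition:
Bags: B1 = {1, 3, 4, 9}  B2 = {1, 3, 4, 8}  B3 = {0, 3, 4, 9}  B4 = {3, 4, 5, 8}  B5 = {2, 4, 5, 8}  B6 = {4, 5, 6, 8}  B7 = {2, 5, 7, 8}
Tree: B1–B2, B1–B3, B2–B4, B4–B5, B4–B6, B5–B7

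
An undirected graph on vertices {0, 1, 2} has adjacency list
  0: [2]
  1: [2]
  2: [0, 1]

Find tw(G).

A width-1 tree decomposition is:
Bags: B1 = {0, 2}  B2 = {1, 2}
Tree: B1–B2
Every bag has size at most 2, so the width is 2 − 1 = 1 and tw(G) ≤ 1. Any graph with an edge has treewidth ≥ 1, and G has the edge 2–0. The upper and lower bounds meet at 1, so that is the treewidth.

1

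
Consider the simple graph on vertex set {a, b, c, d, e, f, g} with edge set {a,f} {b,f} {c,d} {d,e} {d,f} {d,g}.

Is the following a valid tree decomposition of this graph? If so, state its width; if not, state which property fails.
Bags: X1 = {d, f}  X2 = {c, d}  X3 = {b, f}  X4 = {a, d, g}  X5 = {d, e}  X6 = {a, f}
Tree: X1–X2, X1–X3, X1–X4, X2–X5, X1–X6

A tree decomposition must satisfy three properties: every vertex lies in some bag; for every edge, both endpoints lie together in some bag; and for every vertex, the bags containing it form a connected subtree. Here bags containing vertex a are not connected in the tree, so the decomposition is invalid.

No — bags containing vertex a are not connected in the tree.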